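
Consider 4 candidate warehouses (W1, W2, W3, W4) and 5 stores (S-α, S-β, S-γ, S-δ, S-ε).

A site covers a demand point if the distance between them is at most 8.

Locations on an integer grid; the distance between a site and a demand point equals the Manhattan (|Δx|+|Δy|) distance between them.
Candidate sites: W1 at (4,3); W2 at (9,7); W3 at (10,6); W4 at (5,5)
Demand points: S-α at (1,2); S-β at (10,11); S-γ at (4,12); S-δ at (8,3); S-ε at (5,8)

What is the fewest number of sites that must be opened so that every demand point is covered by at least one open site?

Coverage sets (demand points within 8 of each site):
  W1: {S-α, S-δ, S-ε}
  W2: {S-β, S-δ, S-ε}
  W3: {S-β, S-δ, S-ε}
  W4: {S-α, S-γ, S-δ, S-ε}
No single site covers all 5 demand points.
But {W2, W4} covers everything, so the minimum is 2.

2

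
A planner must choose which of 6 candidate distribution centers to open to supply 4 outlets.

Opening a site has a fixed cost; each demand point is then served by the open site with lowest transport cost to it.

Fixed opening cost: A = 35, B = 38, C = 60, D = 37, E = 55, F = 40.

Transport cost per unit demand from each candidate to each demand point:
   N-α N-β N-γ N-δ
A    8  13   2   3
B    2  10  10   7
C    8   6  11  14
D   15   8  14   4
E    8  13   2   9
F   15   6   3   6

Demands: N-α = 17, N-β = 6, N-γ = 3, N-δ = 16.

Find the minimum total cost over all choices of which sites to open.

Open {A, B}: assign each demand point to its cheapest open site.
  N-α→B 17×2=34, N-β→B 6×10=60, N-γ→A 3×2=6, N-δ→A 16×3=48
  transport cost 148, fixed 73 → total 221.
Compare {A, B, F}: transport cost 124 + fixed 113 = 237.
Compare {A, B, D}: transport cost 136 + fixed 110 = 246.
Compare {B, D}: transport cost 176 + fixed 75 = 251.
All other subsets cost ≥ 237. Minimum total cost: 221.

221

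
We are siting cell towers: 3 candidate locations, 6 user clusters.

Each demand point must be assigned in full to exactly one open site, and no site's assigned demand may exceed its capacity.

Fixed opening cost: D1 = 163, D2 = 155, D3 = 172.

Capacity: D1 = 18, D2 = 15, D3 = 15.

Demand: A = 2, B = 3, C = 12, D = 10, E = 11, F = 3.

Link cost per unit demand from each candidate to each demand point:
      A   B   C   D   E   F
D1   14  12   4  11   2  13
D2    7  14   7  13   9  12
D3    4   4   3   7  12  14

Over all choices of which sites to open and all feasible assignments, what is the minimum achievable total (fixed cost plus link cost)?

722

Open {D1, D2, D3}; cheapest assignment that respects the capacities:
  D1 (cap 18, load 11): E — cost 11×2 = 22
  D2 (cap 15, load 15): C, F — cost 12×7 + 3×12 = 120
  D3 (cap 15, load 15): A, B, D — cost 2×4 + 3×4 + 10×7 = 90
  Shipping 232, fixed 490 → total 722.
  Any other capacity-feasible assignment to {D1, D2, D3} ships for at least 232.
Total demand is 41 and no other set of sites has combined capacity ≥ 41, so {D1, D2, D3} is the only feasible choice of open sites. Minimum: 722.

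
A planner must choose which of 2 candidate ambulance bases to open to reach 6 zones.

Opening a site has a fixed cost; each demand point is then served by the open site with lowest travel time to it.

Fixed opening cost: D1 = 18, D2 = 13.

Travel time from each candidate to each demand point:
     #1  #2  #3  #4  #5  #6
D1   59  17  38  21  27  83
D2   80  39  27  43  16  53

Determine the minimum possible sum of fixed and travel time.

Open {D1, D2}: assign each demand point to its cheapest open site.
  #1→D1 59, #2→D1 17, #3→D2 27, #4→D1 21, #5→D2 16, #6→D2 53
  travel time 193, fixed 31 → total 224.
Compare {D1}: travel time 245 + fixed 18 = 263.
Compare {D2}: travel time 258 + fixed 13 = 271.

224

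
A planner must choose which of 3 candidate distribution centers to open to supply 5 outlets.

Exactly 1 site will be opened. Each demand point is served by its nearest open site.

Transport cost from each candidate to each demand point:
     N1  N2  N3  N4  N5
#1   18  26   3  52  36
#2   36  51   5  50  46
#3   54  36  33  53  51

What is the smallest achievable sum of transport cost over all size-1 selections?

135

Open {#1}.
  N1→#1 18, N2→#1 26, N3→#1 3, N4→#1 52, N5→#1 36  ⇒ total 135.
Compare {#2}: total 188.
Compare {#3}: total 227.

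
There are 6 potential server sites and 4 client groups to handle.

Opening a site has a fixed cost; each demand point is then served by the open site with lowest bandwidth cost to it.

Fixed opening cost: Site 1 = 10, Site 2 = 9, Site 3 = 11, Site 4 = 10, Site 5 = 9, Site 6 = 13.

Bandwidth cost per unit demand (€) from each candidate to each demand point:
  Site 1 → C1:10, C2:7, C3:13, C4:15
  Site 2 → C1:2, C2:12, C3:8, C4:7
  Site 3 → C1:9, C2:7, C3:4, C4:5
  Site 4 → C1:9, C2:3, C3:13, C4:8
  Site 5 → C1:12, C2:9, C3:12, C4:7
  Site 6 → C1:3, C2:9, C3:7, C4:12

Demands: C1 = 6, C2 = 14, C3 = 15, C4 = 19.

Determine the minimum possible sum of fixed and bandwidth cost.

Open {Site 2, Site 3, Site 4}: assign each demand point to its cheapest open site.
  C1→Site 2 6×2=12, C2→Site 4 14×3=42, C3→Site 3 15×4=60, C4→Site 3 19×5=95
  bandwidth cost 209, fixed 30 → total 239.
Compare {Site 2, Site 3, Site 4, Site 5}: bandwidth cost 209 + fixed 39 = 248.
Compare {Site 3, Site 4, Site 6}: bandwidth cost 215 + fixed 34 = 249.
Compare {Site 1, Site 2, Site 3, Site 4}: bandwidth cost 209 + fixed 40 = 249.
All other subsets cost ≥ 248. Minimum total cost: 239.

239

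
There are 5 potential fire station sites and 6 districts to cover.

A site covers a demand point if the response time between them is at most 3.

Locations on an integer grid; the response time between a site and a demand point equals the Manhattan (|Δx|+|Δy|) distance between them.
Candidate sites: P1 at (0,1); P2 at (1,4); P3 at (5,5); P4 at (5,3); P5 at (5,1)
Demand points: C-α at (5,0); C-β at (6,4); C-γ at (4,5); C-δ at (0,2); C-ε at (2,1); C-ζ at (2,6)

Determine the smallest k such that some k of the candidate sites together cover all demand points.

Coverage sets (demand points within 3 of each site):
  P1: {C-δ, C-ε}
  P2: {C-δ, C-ζ}
  P3: {C-β, C-γ}
  P4: {C-α, C-β, C-γ}
  P5: {C-α, C-ε}
No 2 sites suffice: every size-2 union leaves at least one demand point uncovered.
But {P1, P2, P4} covers everything, so the minimum is 3.

3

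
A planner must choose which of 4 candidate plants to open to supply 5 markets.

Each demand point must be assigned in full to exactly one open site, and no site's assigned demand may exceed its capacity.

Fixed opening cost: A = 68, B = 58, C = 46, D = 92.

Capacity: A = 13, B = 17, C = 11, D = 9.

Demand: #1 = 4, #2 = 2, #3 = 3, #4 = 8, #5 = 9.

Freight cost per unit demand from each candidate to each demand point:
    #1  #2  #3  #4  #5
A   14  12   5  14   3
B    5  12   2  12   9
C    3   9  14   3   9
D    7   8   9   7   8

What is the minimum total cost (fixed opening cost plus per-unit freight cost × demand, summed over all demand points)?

Open {B, C}; cheapest assignment that respects the capacities:
  B (cap 17, load 16): #1, #3, #5 — cost 4×5 + 3×2 + 9×9 = 107
  C (cap 11, load 10): #2, #4 — cost 2×9 + 8×3 = 42
  Shipping 149, fixed 104 → total 253.
  Any other capacity-feasible assignment to {B, C} ships for at least 149.
Compare {A, B, C}: its best feasible assignment gives total 267.
Compare {A, B}: its best feasible assignment gives total 299.
Every other set of open sites that can feasibly serve all demand totals ≥ 267 even under its best assignment. Minimum: 253.

253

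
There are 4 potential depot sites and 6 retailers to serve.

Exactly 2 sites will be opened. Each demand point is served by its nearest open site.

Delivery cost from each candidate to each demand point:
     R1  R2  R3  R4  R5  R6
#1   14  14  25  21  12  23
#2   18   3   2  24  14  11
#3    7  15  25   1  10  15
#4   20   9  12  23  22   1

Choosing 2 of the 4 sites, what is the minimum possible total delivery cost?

Open {#2, #3}.
  R1→#3 7, R2→#2 3, R3→#2 2, R4→#3 1, R5→#3 10, R6→#2 11  ⇒ total 34.
Compare {#3, #4}: total 40.
Compare {#2, #4}: total 61.
No size-2 selection does better; minimum is 34.

34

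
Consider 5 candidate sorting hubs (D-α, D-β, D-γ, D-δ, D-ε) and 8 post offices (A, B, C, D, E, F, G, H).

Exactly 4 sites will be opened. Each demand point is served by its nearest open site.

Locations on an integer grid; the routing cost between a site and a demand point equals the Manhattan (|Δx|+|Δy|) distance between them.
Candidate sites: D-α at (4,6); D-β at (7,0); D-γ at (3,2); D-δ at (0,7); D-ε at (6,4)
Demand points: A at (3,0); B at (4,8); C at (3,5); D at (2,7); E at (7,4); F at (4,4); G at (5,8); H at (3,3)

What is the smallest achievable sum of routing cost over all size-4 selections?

Open {D-α, D-γ, D-δ, D-ε}.
  A→D-γ 2, B→D-α 2, C→D-α 2, D→D-δ 2, E→D-ε 1, F→D-α 2, G→D-α 3, H→D-γ 1  ⇒ total 15.
Compare {D-α, D-β, D-γ, D-ε}: total 16.
Compare {D-α, D-β, D-γ, D-δ}: total 18.
No size-4 selection does better; minimum is 15.

15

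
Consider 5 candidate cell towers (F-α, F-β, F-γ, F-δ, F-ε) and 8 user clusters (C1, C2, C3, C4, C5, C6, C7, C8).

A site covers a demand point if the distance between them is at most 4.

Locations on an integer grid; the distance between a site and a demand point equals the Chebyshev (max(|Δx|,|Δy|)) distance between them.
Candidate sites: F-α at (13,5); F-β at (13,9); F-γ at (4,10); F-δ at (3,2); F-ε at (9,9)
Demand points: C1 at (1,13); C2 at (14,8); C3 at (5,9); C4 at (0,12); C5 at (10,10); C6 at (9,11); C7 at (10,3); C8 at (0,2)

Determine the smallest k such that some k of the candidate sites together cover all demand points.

Coverage sets (demand points within 4 of each site):
  F-α: {C2, C7}
  F-β: {C2, C5, C6}
  F-γ: {C1, C3, C4}
  F-δ: {C8}
  F-ε: {C3, C5, C6}
No 3 sites suffice: every size-3 union leaves at least one demand point uncovered.
But {F-α, F-β, F-γ, F-δ} covers everything, so the minimum is 4.

4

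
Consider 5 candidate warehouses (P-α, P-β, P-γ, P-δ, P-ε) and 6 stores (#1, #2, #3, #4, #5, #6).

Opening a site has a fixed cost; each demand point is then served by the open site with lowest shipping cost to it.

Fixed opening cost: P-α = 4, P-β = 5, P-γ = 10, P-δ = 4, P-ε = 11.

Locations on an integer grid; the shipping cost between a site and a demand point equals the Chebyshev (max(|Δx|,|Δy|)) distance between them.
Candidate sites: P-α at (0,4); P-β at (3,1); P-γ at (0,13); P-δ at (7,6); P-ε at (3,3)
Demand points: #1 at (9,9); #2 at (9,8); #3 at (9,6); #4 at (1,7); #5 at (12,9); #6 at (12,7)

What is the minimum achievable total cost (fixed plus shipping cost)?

27

Open {P-δ}: assign each demand point to its cheapest open site.
  #1→P-δ 3, #2→P-δ 2, #3→P-δ 2, #4→P-δ 6, #5→P-δ 5, #6→P-δ 5
  shipping cost 23, fixed 4 → total 27.
Compare {P-α, P-δ}: shipping cost 20 + fixed 8 = 28.
Compare {P-β, P-δ}: shipping cost 23 + fixed 9 = 32.
Compare {P-α, P-β, P-δ}: shipping cost 20 + fixed 13 = 33.
All other subsets cost ≥ 28. Minimum total cost: 27.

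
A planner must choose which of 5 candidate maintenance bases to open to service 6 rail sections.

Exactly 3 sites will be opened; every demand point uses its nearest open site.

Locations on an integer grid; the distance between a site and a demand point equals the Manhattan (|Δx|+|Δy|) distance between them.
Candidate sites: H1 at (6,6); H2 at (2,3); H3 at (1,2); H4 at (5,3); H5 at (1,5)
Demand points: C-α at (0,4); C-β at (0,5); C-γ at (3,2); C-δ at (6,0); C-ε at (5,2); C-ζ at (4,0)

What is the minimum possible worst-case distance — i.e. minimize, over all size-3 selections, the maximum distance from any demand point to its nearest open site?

Open {H1, H2, H4}.
  Farthest demand point is C-β at distance 4 (to H2); all others are ≤ 4.
With {H1, H3, H4} the worst case is 4.
With {H1, H4, H5} the worst case is 4.
No size-3 selection achieves below 4.

4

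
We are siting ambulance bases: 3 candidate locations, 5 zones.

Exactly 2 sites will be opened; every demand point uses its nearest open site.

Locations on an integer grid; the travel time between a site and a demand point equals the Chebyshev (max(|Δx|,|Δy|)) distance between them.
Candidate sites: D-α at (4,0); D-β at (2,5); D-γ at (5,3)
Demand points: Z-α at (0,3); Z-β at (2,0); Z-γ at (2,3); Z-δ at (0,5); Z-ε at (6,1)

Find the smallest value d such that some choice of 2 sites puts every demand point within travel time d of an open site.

2

Open {D-α, D-β}.
  Farthest demand point is Z-α at travel time 2 (to D-β); all others are ≤ 2.
With {D-β, D-γ} the worst case is 3.
With {D-α, D-γ} the worst case is 5.
No size-2 selection achieves below 2.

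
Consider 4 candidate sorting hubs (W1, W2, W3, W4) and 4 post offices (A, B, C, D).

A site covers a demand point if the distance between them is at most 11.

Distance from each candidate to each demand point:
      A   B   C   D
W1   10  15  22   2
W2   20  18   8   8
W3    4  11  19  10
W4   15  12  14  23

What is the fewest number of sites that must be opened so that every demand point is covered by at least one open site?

Coverage sets (demand points within 11 of each site):
  W1: {A, D}
  W2: {C, D}
  W3: {A, B, D}
  W4: {}
No single site covers all 4 demand points.
But {W2, W3} covers everything, so the minimum is 2.

2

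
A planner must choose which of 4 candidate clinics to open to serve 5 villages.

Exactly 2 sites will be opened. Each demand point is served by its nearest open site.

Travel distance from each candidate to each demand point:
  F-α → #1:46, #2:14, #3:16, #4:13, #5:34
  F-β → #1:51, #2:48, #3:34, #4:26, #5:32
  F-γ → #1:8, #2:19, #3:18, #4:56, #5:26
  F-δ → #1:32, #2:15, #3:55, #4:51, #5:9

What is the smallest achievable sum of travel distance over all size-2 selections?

Open {F-α, F-γ}.
  #1→F-γ 8, #2→F-α 14, #3→F-α 16, #4→F-α 13, #5→F-γ 26  ⇒ total 77.
Compare {F-α, F-δ}: total 84.
Compare {F-β, F-γ}: total 97.
No size-2 selection does better; minimum is 77.

77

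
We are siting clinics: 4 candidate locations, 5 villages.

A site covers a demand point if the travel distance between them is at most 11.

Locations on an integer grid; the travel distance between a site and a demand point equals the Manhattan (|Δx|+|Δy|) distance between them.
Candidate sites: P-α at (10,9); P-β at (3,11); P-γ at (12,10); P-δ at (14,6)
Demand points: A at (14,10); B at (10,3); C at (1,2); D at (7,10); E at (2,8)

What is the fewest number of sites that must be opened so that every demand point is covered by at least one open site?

2

Coverage sets (demand points within 11 of each site):
  P-α: {A, B, D, E}
  P-β: {C, D, E}
  P-γ: {A, B, D}
  P-δ: {A, B, D}
No single site covers all 5 demand points.
But {P-α, P-β} covers everything, so the minimum is 2.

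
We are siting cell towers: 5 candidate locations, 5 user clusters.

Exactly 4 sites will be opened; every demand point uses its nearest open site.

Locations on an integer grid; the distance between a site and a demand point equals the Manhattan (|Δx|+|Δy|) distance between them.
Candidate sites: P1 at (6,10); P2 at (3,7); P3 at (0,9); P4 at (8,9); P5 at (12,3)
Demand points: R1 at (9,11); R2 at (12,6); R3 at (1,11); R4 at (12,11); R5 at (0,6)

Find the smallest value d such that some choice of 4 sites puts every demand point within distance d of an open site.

6

Open {P1, P2, P4, P5}.
  Farthest demand point is R3 at distance 6 (to P1); all others are ≤ 6.
With {P1, P3, P4, P5} the worst case is 6.
With {P2, P3, P4, P5} the worst case is 6.
No size-4 selection achieves below 6.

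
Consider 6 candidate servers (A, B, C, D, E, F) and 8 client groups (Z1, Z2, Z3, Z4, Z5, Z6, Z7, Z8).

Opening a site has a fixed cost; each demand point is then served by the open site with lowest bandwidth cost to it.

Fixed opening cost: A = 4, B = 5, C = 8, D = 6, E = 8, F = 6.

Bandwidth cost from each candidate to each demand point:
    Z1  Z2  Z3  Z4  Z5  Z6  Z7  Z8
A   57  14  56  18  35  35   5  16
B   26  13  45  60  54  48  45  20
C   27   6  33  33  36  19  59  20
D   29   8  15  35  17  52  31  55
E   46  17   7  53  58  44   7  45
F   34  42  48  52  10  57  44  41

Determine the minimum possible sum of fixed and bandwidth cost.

134

Open {A, C, E, F}: assign each demand point to its cheapest open site.
  Z1→C 27, Z2→C 6, Z3→E 7, Z4→A 18, Z5→F 10, Z6→C 19, Z7→A 5, Z8→A 16
  bandwidth cost 108, fixed 26 → total 134.
Compare {A, B, C, E, F}: bandwidth cost 107 + fixed 31 = 138.
Compare {A, C, D, F}: bandwidth cost 116 + fixed 24 = 140.
Compare {A, C, D, E, F}: bandwidth cost 108 + fixed 32 = 140.
All other subsets cost ≥ 138. Minimum total cost: 134.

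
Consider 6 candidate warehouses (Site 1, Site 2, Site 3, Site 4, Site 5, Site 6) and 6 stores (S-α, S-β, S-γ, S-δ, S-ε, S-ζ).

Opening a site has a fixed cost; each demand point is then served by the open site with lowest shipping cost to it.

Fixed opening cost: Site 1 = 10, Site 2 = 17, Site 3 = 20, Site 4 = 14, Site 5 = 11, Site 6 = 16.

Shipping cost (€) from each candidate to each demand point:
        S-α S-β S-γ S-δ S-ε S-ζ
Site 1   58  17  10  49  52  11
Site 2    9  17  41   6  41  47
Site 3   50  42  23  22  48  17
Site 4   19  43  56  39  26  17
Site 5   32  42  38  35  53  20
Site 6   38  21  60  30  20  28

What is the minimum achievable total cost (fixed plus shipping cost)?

116

Open {Site 1, Site 2, Site 6}: assign each demand point to its cheapest open site.
  S-α→Site 2 9, S-β→Site 1 17, S-γ→Site 1 10, S-δ→Site 2 6, S-ε→Site 6 20, S-ζ→Site 1 11
  shipping cost 73, fixed 43 → total 116.
Compare {Site 1, Site 2, Site 4}: shipping cost 79 + fixed 41 = 120.
Compare {Site 1, Site 2}: shipping cost 94 + fixed 27 = 121.
Compare {Site 1, Site 2, Site 5, Site 6}: shipping cost 73 + fixed 54 = 127.
All other subsets cost ≥ 120. Minimum total cost: 116.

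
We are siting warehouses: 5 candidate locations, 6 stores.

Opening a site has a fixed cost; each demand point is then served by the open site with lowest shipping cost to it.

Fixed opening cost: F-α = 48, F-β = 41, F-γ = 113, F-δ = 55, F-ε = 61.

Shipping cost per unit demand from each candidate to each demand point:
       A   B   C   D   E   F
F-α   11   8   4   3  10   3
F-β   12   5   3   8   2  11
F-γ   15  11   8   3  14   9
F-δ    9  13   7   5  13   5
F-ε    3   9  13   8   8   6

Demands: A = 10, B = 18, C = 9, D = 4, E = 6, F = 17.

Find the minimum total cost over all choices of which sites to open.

372

Open {F-α, F-β, F-ε}: assign each demand point to its cheapest open site.
  A→F-ε 10×3=30, B→F-β 18×5=90, C→F-β 9×3=27, D→F-α 4×3=12, E→F-β 6×2=12, F→F-α 17×3=51
  shipping cost 222, fixed 150 → total 372.
Compare {F-α, F-β}: shipping cost 302 + fixed 89 = 391.
Compare {F-β, F-ε}: shipping cost 293 + fixed 102 = 395.
Compare {F-β, F-δ}: shipping cost 324 + fixed 96 = 420.
All other subsets cost ≥ 391. Minimum total cost: 372.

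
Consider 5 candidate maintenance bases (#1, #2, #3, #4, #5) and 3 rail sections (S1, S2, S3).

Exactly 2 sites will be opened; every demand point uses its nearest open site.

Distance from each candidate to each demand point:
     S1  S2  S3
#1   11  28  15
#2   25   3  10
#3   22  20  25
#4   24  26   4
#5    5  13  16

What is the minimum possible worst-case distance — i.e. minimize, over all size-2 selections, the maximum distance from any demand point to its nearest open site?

10

Open {#2, #5}.
  Farthest demand point is S3 at distance 10 (to #2); all others are ≤ 10.
With {#1, #2} the worst case is 11.
With {#4, #5} the worst case is 13.
No size-2 selection achieves below 10.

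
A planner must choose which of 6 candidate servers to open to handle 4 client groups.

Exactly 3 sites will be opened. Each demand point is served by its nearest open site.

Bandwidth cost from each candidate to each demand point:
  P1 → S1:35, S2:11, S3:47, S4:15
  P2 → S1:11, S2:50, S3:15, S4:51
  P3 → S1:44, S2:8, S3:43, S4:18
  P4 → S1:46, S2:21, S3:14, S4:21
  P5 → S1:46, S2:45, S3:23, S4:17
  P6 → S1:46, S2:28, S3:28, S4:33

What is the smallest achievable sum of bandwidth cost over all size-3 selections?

49

Open {P1, P2, P3}.
  S1→P2 11, S2→P3 8, S3→P2 15, S4→P1 15  ⇒ total 49.
Compare {P1, P2, P4}: total 51.
Compare {P2, P3, P4}: total 51.
No size-3 selection does better; minimum is 49.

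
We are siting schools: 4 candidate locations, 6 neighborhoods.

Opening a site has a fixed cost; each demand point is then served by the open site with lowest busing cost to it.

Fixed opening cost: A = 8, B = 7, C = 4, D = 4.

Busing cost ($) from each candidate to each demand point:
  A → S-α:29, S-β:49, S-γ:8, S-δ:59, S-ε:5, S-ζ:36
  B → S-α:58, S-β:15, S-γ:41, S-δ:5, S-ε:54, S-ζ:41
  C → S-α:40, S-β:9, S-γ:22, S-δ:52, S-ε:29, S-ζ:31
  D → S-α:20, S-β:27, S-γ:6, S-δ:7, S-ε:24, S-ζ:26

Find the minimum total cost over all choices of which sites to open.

Open {A, C, D}: assign each demand point to its cheapest open site.
  S-α→D 20, S-β→C 9, S-γ→D 6, S-δ→D 7, S-ε→A 5, S-ζ→D 26
  busing cost 73, fixed 16 → total 89.
Compare {A, B, C, D}: busing cost 71 + fixed 23 = 94.
Compare {A, B, D}: busing cost 77 + fixed 19 = 96.
Compare {C, D}: busing cost 92 + fixed 8 = 100.
All other subsets cost ≥ 94. Minimum total cost: 89.

89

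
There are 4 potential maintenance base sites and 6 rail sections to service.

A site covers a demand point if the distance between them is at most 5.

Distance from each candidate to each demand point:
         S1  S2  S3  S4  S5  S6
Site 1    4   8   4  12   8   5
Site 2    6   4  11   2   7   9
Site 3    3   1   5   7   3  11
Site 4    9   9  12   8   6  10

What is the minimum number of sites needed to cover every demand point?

Coverage sets (demand points within 5 of each site):
  Site 1: {S1, S3, S6}
  Site 2: {S2, S4}
  Site 3: {S1, S2, S3, S5}
  Site 4: {}
No 2 sites suffice: every size-2 union leaves at least one demand point uncovered.
But {Site 1, Site 2, Site 3} covers everything, so the minimum is 3.

3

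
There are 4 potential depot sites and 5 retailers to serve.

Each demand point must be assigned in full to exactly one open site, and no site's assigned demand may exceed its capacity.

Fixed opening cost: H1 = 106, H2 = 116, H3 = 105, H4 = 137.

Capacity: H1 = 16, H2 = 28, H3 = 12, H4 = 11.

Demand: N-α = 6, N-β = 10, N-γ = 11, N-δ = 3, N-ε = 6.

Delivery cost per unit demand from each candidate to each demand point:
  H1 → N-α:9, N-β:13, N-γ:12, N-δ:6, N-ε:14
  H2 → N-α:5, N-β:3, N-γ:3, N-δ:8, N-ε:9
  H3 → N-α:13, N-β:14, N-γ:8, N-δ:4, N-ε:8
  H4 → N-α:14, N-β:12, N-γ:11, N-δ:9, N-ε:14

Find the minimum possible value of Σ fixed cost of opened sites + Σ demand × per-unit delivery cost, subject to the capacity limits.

374

Open {H2, H3}; cheapest assignment that respects the capacities:
  H2 (cap 28, load 27): N-α, N-β, N-γ — cost 6×5 + 10×3 + 11×3 = 93
  H3 (cap 12, load 9): N-δ, N-ε — cost 3×4 + 6×8 = 60
  Shipping 153, fixed 221 → total 374.
  Any other capacity-feasible assignment to {H2, H3} ships for at least 153.
Compare {H1, H2}: its best feasible assignment gives total 411.
Compare {H2, H4}: its best feasible assignment gives total 457.
Every other set of open sites that can feasibly serve all demand totals ≥ 411 even under its best assignment. Minimum: 374.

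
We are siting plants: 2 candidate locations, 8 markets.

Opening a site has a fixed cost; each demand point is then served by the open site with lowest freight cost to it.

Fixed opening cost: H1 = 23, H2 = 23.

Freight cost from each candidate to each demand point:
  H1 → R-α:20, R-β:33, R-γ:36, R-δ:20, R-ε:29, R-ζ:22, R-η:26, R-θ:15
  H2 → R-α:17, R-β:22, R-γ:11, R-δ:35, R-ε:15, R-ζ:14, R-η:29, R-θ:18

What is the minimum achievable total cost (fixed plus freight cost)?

Open {H2}: assign each demand point to its cheapest open site.
  R-α→H2 17, R-β→H2 22, R-γ→H2 11, R-δ→H2 35, R-ε→H2 15, R-ζ→H2 14, R-η→H2 29, R-θ→H2 18
  freight cost 161, fixed 23 → total 184.
Compare {H1, H2}: freight cost 140 + fixed 46 = 186.
Compare {H1}: freight cost 201 + fixed 23 = 224.

184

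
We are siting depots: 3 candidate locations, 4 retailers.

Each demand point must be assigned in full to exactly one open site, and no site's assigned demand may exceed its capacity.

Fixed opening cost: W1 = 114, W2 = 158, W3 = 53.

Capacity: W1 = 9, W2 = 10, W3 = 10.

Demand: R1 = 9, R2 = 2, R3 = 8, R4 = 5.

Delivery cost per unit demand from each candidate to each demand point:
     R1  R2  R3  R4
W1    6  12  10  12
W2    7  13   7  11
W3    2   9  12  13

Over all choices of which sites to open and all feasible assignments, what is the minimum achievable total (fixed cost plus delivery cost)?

Open {W1, W2, W3}; cheapest assignment that respects the capacities:
  W1 (cap 9, load 7): R2, R4 — cost 2×12 + 5×12 = 84
  W2 (cap 10, load 8): R3 — cost 8×7 = 56
  W3 (cap 10, load 9): R1 — cost 9×2 = 18
  Shipping 158, fixed 325 → total 483.
  Any other capacity-feasible assignment to {W1, W2, W3} ships for at least 158.
Total demand is 24 and no other set of sites has combined capacity ≥ 24, so {W1, W2, W3} is the only feasible choice of open sites. Minimum: 483.

483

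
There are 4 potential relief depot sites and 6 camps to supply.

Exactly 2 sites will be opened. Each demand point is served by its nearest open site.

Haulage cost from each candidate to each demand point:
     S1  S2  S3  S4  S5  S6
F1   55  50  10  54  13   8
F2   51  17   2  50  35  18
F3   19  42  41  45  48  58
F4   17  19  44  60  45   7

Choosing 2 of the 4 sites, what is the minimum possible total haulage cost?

Open {F1, F4}.
  S1→F4 17, S2→F4 19, S3→F1 10, S4→F1 54, S5→F1 13, S6→F4 7  ⇒ total 120.
Compare {F2, F4}: total 128.
Compare {F2, F3}: total 136.
No size-2 selection does better; minimum is 120.

120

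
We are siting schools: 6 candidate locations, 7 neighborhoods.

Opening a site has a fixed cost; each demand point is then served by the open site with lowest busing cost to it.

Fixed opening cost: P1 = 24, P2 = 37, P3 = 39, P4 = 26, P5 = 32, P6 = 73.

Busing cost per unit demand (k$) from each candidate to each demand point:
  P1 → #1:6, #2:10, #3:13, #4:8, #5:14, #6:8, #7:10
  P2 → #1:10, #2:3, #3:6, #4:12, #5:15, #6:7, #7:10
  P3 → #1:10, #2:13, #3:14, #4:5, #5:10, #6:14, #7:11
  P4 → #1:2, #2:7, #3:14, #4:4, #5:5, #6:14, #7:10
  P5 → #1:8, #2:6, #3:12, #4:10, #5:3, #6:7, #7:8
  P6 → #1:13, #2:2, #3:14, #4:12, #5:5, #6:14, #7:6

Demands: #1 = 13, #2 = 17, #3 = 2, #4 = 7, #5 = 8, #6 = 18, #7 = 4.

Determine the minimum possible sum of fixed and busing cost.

386

Open {P2, P4}: assign each demand point to its cheapest open site.
  #1→P4 13×2=26, #2→P2 17×3=51, #3→P2 2×6=12, #4→P4 7×4=28, #5→P4 8×5=40, #6→P2 18×7=126, #7→P2 4×10=40
  busing cost 323, fixed 63 → total 386.
Compare {P2, P4, P5}: busing cost 299 + fixed 95 = 394.
Compare {P1, P2, P4}: busing cost 323 + fixed 87 = 410.
Compare {P4, P5, P6}: busing cost 286 + fixed 131 = 417.
All other subsets cost ≥ 394. Minimum total cost: 386.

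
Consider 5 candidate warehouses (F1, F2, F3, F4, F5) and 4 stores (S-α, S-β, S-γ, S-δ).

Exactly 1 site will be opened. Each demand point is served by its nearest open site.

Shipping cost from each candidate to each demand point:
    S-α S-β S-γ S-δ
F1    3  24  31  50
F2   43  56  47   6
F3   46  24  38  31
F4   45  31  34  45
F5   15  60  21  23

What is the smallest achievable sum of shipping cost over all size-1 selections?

108

Open {F1}.
  S-α→F1 3, S-β→F1 24, S-γ→F1 31, S-δ→F1 50  ⇒ total 108.
Compare {F5}: total 119.
Compare {F3}: total 139.
No size-1 selection does better; minimum is 108.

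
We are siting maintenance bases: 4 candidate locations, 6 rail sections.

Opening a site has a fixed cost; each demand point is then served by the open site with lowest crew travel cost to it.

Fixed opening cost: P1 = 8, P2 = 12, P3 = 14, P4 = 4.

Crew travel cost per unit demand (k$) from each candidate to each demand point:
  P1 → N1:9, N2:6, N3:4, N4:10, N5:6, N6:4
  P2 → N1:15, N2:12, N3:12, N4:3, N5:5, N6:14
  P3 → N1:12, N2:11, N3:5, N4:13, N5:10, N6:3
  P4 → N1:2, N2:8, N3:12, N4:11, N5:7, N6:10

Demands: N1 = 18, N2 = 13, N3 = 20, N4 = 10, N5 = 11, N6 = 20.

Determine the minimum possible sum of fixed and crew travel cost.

Open {P1, P2, P3, P4}: assign each demand point to its cheapest open site.
  N1→P4 18×2=36, N2→P1 13×6=78, N3→P1 20×4=80, N4→P2 10×3=30, N5→P2 11×5=55, N6→P3 20×3=60
  crew travel cost 339, fixed 38 → total 377.
Compare {P1, P2, P4}: crew travel cost 359 + fixed 24 = 383.
Compare {P2, P3, P4}: crew travel cost 385 + fixed 30 = 415.
Compare {P1, P3, P4}: crew travel cost 420 + fixed 26 = 446.
All other subsets cost ≥ 383. Minimum total cost: 377.

377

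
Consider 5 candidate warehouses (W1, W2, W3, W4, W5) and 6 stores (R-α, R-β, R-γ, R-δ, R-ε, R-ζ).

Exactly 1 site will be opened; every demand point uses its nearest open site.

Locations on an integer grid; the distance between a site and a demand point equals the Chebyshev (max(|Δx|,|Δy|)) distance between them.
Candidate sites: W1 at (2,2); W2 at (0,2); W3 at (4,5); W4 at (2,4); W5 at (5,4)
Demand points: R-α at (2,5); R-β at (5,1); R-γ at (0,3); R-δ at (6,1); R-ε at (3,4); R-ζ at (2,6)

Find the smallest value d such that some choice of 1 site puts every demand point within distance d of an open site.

Open {W1}.
  Farthest demand point is R-δ at distance 4 (to W1); all others are ≤ 4.
With {W3} the worst case is 4.
With {W4} the worst case is 4.
No size-1 selection achieves below 4.

4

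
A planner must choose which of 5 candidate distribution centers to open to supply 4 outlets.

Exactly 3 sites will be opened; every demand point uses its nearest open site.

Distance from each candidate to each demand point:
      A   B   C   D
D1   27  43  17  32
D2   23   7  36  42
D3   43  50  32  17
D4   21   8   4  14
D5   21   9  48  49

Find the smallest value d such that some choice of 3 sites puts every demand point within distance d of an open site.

Open {D1, D2, D4}.
  Farthest demand point is A at distance 21 (to D4); all others are ≤ 21.
With {D1, D3, D4} the worst case is 21.
With {D1, D3, D5} the worst case is 21.
No size-3 selection achieves below 21.

21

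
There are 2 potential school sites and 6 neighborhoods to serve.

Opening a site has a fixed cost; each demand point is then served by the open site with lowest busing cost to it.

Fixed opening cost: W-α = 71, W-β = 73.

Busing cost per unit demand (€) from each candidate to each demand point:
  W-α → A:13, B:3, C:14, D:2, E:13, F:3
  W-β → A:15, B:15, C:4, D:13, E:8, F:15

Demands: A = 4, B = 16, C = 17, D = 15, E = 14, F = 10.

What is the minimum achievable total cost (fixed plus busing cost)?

Open {W-α, W-β}: assign each demand point to its cheapest open site.
  A→W-α 4×13=52, B→W-α 16×3=48, C→W-β 17×4=68, D→W-α 15×2=30, E→W-β 14×8=112, F→W-α 10×3=30
  busing cost 340, fixed 144 → total 484.
Compare {W-α}: busing cost 580 + fixed 71 = 651.
Compare {W-β}: busing cost 825 + fixed 73 = 898.

484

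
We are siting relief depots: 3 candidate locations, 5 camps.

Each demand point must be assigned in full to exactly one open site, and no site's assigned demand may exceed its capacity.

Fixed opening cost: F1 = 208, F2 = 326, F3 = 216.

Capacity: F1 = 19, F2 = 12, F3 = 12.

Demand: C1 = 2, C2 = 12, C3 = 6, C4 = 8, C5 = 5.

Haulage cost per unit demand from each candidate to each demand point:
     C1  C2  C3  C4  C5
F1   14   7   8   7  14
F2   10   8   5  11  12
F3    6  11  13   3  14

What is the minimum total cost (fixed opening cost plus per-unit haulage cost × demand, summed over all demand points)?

Open {F1, F2, F3}; cheapest assignment that respects the capacities:
  F1 (cap 19, load 12): C2 — cost 12×7 = 84
  F2 (cap 12, load 11): C3, C5 — cost 6×5 + 5×12 = 90
  F3 (cap 12, load 10): C1, C4 — cost 2×6 + 8×3 = 36
  Shipping 210, fixed 750 → total 960.
  Any other capacity-feasible assignment to {F1, F2, F3} ships for at least 210.
Total demand is 33 and no other set of sites has combined capacity ≥ 33, so {F1, F2, F3} is the only feasible choice of open sites. Minimum: 960.

960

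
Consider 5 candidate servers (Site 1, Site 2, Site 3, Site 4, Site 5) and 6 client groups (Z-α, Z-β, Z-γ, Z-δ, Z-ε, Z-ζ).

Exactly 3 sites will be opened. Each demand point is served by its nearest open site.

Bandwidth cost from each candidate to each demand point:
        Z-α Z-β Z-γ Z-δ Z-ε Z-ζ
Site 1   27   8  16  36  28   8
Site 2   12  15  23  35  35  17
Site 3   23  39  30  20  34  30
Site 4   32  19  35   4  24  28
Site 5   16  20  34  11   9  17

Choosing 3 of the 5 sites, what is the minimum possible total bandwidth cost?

61

Open {Site 1, Site 4, Site 5}.
  Z-α→Site 5 16, Z-β→Site 1 8, Z-γ→Site 1 16, Z-δ→Site 4 4, Z-ε→Site 5 9, Z-ζ→Site 1 8  ⇒ total 61.
Compare {Site 1, Site 2, Site 5}: total 64.
Compare {Site 1, Site 3, Site 5}: total 68.
No size-3 selection does better; minimum is 61.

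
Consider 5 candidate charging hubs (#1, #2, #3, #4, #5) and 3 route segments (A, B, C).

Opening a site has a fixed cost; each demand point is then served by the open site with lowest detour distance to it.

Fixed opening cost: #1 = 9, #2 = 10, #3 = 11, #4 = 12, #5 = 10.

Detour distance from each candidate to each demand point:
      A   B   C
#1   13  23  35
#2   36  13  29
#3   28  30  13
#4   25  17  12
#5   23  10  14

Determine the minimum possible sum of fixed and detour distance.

Open {#1, #5}: assign each demand point to its cheapest open site.
  A→#1 13, B→#5 10, C→#5 14
  detour distance 37, fixed 19 → total 56.
Compare {#5}: detour distance 47 + fixed 10 = 57.
Compare {#1, #4}: detour distance 42 + fixed 21 = 63.
Compare {#4}: detour distance 54 + fixed 12 = 66.
All other subsets cost ≥ 57. Minimum total cost: 56.

56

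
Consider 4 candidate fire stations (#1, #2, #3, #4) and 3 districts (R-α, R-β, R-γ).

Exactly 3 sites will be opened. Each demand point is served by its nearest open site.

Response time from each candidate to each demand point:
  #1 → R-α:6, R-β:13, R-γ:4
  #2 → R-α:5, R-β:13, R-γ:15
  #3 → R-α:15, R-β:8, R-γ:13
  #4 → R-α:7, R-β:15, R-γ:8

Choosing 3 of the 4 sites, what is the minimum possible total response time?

Open {#1, #2, #3}.
  R-α→#2 5, R-β→#3 8, R-γ→#1 4  ⇒ total 17.
Compare {#1, #3, #4}: total 18.
Compare {#2, #3, #4}: total 21.
No size-3 selection does better; minimum is 17.

17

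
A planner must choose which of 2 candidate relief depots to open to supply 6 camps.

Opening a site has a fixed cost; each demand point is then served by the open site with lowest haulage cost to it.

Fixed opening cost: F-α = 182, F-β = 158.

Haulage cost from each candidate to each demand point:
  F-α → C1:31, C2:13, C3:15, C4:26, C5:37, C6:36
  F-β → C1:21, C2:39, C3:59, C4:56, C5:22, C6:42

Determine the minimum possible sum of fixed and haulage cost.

Open {F-α}: assign each demand point to its cheapest open site.
  C1→F-α 31, C2→F-α 13, C3→F-α 15, C4→F-α 26, C5→F-α 37, C6→F-α 36
  haulage cost 158, fixed 182 → total 340.
Compare {F-β}: haulage cost 239 + fixed 158 = 397.
Compare {F-α, F-β}: haulage cost 133 + fixed 340 = 473.

340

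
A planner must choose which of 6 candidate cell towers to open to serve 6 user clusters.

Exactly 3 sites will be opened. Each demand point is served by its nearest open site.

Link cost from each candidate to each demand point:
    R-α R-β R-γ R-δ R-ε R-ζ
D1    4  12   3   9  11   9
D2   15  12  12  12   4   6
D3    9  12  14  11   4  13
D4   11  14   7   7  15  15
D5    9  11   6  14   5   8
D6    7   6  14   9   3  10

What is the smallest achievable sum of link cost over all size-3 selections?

Open {D1, D2, D6}.
  R-α→D1 4, R-β→D6 6, R-γ→D1 3, R-δ→D1 9, R-ε→D6 3, R-ζ→D2 6  ⇒ total 31.
Compare {D1, D4, D6}: total 32.
Compare {D1, D5, D6}: total 33.
No size-3 selection does better; minimum is 31.

31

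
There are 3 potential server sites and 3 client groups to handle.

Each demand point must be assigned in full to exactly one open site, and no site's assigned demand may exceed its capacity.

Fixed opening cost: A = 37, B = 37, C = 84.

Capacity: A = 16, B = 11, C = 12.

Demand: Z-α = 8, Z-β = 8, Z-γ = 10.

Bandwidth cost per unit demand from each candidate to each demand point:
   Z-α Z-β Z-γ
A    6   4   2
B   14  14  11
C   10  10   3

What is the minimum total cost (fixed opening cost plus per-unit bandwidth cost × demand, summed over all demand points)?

231

Open {A, C}; cheapest assignment that respects the capacities:
  A (cap 16, load 16): Z-α, Z-β — cost 8×6 + 8×4 = 80
  C (cap 12, load 10): Z-γ — cost 10×3 = 30
  Shipping 110, fixed 121 → total 231.
  Any other capacity-feasible assignment to {A, C} ships for at least 110.
Compare {A, B}: its best feasible assignment gives total 264.
Compare {A, B, C}: its best feasible assignment gives total 268.
Every other set of open sites that can feasibly serve all demand totals ≥ 264 even under its best assignment. Minimum: 231.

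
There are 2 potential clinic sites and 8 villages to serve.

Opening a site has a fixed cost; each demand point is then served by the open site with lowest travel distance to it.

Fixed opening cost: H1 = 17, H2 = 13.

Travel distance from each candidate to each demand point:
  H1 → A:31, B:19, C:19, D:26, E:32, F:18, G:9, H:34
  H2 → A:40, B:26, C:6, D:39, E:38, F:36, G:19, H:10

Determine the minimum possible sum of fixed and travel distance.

181

Open {H1, H2}: assign each demand point to its cheapest open site.
  A→H1 31, B→H1 19, C→H2 6, D→H1 26, E→H1 32, F→H1 18, G→H1 9, H→H2 10
  travel distance 151, fixed 30 → total 181.
Compare {H1}: travel distance 188 + fixed 17 = 205.
Compare {H2}: travel distance 214 + fixed 13 = 227.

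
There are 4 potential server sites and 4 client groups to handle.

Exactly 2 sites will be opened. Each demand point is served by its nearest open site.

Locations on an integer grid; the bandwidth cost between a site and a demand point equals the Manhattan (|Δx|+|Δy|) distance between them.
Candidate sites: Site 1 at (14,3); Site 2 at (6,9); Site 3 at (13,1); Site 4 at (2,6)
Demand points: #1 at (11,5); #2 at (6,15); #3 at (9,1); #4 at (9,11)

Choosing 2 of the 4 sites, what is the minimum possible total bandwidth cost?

Open {Site 2, Site 3}.
  #1→Site 3 6, #2→Site 2 6, #3→Site 3 4, #4→Site 2 5  ⇒ total 21.
Compare {Site 1, Site 2}: total 23.
Compare {Site 2, Site 4}: total 31.
No size-2 selection does better; minimum is 21.

21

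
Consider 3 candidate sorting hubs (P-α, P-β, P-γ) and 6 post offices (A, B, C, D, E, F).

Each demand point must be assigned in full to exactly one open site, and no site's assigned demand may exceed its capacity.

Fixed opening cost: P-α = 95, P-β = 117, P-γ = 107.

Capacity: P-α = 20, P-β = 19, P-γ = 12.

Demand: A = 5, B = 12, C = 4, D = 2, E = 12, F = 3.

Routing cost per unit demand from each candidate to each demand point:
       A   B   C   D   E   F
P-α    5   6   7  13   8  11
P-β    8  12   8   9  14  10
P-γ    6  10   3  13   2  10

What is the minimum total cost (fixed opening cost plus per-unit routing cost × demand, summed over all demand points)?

520

Open {P-α, P-β, P-γ}; cheapest assignment that respects the capacities:
  P-α (cap 20, load 17): A, B — cost 5×5 + 12×6 = 97
  P-β (cap 19, load 9): C, D, F — cost 4×8 + 2×9 + 3×10 = 80
  P-γ (cap 12, load 12): E — cost 12×2 = 24
  Shipping 201, fixed 319 → total 520.
  Any other capacity-feasible assignment to {P-α, P-β, P-γ} ships for at least 201.
Compare {P-α, P-β}: its best feasible assignment gives total 560.
Every other set of open sites that can feasibly serve all demand totals ≥ 560 even under its best assignment. Minimum: 520.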